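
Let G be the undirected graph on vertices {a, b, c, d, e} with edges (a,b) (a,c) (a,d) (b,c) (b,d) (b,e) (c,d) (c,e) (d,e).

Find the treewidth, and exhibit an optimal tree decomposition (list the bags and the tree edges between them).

Treewidth 3.
One optimal decomposition is:
Bags: B1 = {a, b, c, d}  B2 = {b, c, d, e}
Tree: B1–B2

The largest bag has 4 vertices, giving width 3; this decomposition certifies tw(G) ≤ 3. Conversely, {b, c, d, e} is a clique of size 4, and the vertices of any clique must share a bag in every tree decomposition; so some bag has ≥ 4 vertices and tw(G) ≥ 3. The upper and lower bounds meet at 3, so that is the treewidth.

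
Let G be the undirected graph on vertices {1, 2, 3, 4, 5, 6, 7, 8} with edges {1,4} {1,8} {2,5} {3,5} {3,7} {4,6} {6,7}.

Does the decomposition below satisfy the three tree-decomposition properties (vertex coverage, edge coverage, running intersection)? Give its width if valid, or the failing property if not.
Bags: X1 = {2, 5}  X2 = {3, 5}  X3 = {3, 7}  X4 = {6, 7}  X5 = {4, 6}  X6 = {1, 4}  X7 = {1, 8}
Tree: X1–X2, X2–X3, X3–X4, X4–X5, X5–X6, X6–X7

Yes; width 1.

Checking the three conditions: (i) the bags cover all of {1, 2, 3, 4, 5, 6, 7, 8}; (ii) for each edge, some bag contains both endpoints; (iii) the bags containing any fixed vertex form a subtree. All hold, so the decomposition is valid with width 2 − 1 = 1.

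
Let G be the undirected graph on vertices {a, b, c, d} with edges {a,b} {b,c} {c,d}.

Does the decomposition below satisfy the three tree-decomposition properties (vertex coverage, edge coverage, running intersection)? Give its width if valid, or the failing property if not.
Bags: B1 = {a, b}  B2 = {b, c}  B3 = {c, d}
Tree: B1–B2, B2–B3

Yes; width 1.

Every vertex of G appears in some bag (union = {a, b, c, d}); every edge is covered by a bag; and for each vertex v the set of bags containing v is connected in the bag tree. The decomposition is therefore valid. The largest bag has 2 vertices, so the width is 1.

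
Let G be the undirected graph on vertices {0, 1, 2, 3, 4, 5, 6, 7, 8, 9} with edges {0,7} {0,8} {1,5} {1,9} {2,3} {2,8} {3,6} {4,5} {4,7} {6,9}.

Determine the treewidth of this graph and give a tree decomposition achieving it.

Each bag holds 3 vertices, so the decomposition has width 2, which upper-bounds the treewidth. The edges 4–5–1–9–6–3–2–8–0–7–4 form a cycle, so G is not a tree and its treewidth is at least 2. Therefore the treewidth is 2.

Treewidth 2.
One optimal decomposition is:
Bags: B1 = {1, 4, 5}  B2 = {1, 4, 9}  B3 = {4, 6, 9}  B4 = {3, 4, 6}  B5 = {2, 3, 4}  B6 = {2, 4, 8}  B7 = {0, 4, 8}  B8 = {0, 4, 7}
Tree: B1–B2, B2–B3, B3–B4, B4–B5, B5–B6, B6–B7, B7–B8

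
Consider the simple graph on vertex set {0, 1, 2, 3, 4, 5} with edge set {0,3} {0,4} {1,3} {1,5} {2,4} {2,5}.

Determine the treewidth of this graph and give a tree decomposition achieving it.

The largest bag has 3 vertices, giving width 2; this decomposition certifies tw(G) ≤ 2. For the lower bound, G contains the cycle 4–0–3–1–5–2–4, so G is not a forest; only forests have treewidth ≤ 1, hence tw(G) ≥ 2. Hence tw(G) = 2 exactly.

Treewidth 2.
One optimal decomposition is:
Bags: B1 = {0, 3, 4}  B2 = {1, 3, 4}  B3 = {1, 4, 5}  B4 = {2, 4, 5}
Tree: B1–B2, B2–B3, B3–B4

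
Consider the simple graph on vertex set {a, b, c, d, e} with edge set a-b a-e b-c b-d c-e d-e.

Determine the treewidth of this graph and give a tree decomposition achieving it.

Treewidth 2.
Bags: B1 = {b, c, e}  B2 = {a, b, e}  B3 = {b, d, e}
Tree: B1–B2, B2–B3

Each bag holds 3 vertices, so the decomposition has width 2, which upper-bounds the treewidth. For the lower bound, G contains the cycle c–e–a–b–c, so G is not a forest; only forests have treewidth ≤ 1, hence tw(G) ≥ 2. The upper and lower bounds meet at 2, so that is the treewidth.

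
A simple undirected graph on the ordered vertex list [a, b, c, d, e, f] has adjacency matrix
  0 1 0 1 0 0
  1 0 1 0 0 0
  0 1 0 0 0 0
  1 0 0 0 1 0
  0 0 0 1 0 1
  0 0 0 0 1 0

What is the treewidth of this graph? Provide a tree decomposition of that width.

Treewidth 1.
One such decomposition:
Bags: B1 = {e, f}  B2 = {d, e}  B3 = {a, d}  B4 = {a, b}  B5 = {b, c}
Tree: B1–B2, B2–B3, B3–B4, B4–B5

Each bag holds 2 vertices, so the decomposition has width 1, which upper-bounds the treewidth. Since G has at least one edge (e.g. f–e), it is not an edgeless graph, so tw(G) ≥ 1. Therefore the treewidth is 1.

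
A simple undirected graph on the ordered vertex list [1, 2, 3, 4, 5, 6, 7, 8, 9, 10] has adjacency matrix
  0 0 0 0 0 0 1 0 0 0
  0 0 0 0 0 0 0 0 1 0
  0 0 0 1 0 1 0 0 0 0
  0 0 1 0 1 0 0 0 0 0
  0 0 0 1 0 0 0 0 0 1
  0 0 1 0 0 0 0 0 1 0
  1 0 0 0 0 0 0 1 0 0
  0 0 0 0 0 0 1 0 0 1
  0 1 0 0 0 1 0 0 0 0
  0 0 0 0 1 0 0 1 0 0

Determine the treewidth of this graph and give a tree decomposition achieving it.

Each bag holds 2 vertices, so the decomposition has width 1, which upper-bounds the treewidth. Since G has at least one edge (e.g. 2–9), it is not an edgeless graph, so tw(G) ≥ 1. Therefore the treewidth is 1.

Treewidth 1.
One optimal decomposition is:
Bags: B1 = {2, 9}  B2 = {6, 9}  B3 = {3, 6}  B4 = {3, 4}  B5 = {4, 5}  B6 = {5, 10}  B7 = {8, 10}  B8 = {7, 8}  B9 = {1, 7}
Tree: B1–B2, B2–B3, B3–B4, B4–B5, B5–B6, B6–B7, B7–B8, B8–B9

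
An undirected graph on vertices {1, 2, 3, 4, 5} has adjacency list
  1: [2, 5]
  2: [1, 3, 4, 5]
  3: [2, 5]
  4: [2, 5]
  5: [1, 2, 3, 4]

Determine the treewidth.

A width-2 tree decomposition is:
Bags: B1 = {2, 4, 5}  B2 = {1, 2, 5}  B3 = {2, 3, 5}
Tree: B1–B2, B2–B3
The largest bag has 3 vertices, giving width 2; this decomposition certifies tw(G) ≤ 2. On the other hand G contains the 3-clique {1, 2, 5}. A clique must lie in a single bag of any decomposition, so no decomposition can have width below 2. Therefore the treewidth is 2.

2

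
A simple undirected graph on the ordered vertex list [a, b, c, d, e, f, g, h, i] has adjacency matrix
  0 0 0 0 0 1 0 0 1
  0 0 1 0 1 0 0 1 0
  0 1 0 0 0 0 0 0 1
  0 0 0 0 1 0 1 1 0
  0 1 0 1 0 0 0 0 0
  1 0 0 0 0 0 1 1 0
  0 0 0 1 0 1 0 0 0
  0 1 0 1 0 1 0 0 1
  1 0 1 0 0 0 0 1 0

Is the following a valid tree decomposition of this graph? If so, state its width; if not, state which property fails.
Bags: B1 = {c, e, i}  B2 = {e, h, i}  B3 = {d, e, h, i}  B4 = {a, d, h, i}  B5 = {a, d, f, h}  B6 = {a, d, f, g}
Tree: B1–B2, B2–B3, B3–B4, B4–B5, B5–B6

No — vertex b appears in no bag.

A tree decomposition must satisfy three properties: every vertex lies in some bag; for every edge, both endpoints lie together in some bag; and for every vertex, the bags containing it form a connected subtree. Here vertex b appears in no bag, so the decomposition is invalid.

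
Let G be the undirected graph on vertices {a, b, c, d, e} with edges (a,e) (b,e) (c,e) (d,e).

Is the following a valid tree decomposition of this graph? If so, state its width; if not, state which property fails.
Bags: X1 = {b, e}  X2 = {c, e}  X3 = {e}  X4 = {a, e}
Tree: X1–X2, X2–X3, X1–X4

No — vertex d appears in no bag.

A tree decomposition must satisfy three properties: every vertex lies in some bag; for every edge, both endpoints lie together in some bag; and for every vertex, the bags containing it form a connected subtree. Here vertex d appears in no bag, so the decomposition is invalid.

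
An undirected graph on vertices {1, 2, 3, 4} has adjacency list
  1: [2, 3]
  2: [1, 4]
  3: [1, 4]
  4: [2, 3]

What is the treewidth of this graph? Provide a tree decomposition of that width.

Treewidth 2.
One such decomposition:
Bags: B1 = {1, 2, 3}  B2 = {2, 3, 4}
Tree: B1–B2

The largest bag has 3 vertices, giving width 2; this decomposition certifies tw(G) ≤ 2. The edges 3–1–2–4–3 form a cycle, so G is not a tree and its treewidth is at least 2. The upper and lower bounds meet at 2, so that is the treewidth.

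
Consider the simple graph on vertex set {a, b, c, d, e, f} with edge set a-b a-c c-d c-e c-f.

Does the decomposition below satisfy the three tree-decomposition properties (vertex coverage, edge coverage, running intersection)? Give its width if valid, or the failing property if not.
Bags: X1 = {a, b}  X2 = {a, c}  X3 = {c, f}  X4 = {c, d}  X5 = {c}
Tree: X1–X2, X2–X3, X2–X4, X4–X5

No — vertex e appears in no bag.

A tree decomposition must satisfy three properties: every vertex lies in some bag; for every edge, both endpoints lie together in some bag; and for every vertex, the bags containing it form a connected subtree. Here vertex e appears in no bag, so the decomposition is invalid.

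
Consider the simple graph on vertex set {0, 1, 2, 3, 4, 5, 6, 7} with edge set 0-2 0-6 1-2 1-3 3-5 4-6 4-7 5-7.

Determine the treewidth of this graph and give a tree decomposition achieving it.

Each bag holds 3 vertices, so the decomposition has width 2, which upper-bounds the treewidth. For the lower bound, G contains the cycle 1–3–5–7–4–6–0–2–1, so G is not a forest; only forests have treewidth ≤ 1, hence tw(G) ≥ 2. Therefore the treewidth is 2.

Treewidth 2.
One such decomposition:
Bags: B1 = {1, 3, 5}  B2 = {1, 5, 7}  B3 = {1, 4, 7}  B4 = {1, 4, 6}  B5 = {0, 1, 6}  B6 = {0, 1, 2}
Tree: B1–B2, B2–B3, B3–B4, B4–B5, B5–B6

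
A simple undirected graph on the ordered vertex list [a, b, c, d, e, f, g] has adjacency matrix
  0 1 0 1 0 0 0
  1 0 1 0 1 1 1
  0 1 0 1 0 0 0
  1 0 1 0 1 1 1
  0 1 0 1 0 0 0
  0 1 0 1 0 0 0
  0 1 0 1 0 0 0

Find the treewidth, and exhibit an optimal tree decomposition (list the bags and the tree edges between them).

Each bag holds 3 vertices, so the decomposition has width 2, which upper-bounds the treewidth. Since b–c–d–e–b is a cycle in G, G is not acyclic. Forests are exactly the graphs of treewidth ≤ 1, so tw(G) ≥ 2. The upper and lower bounds meet at 2, so that is the treewidth.

Treewidth 2.
One optimal decomposition is:
Bags: B1 = {b, c, d}  B2 = {b, d, e}  B3 = {b, d, g}  B4 = {a, b, d}  B5 = {b, d, f}
Tree: B1–B2, B2–B3, B3–B4, B4–B5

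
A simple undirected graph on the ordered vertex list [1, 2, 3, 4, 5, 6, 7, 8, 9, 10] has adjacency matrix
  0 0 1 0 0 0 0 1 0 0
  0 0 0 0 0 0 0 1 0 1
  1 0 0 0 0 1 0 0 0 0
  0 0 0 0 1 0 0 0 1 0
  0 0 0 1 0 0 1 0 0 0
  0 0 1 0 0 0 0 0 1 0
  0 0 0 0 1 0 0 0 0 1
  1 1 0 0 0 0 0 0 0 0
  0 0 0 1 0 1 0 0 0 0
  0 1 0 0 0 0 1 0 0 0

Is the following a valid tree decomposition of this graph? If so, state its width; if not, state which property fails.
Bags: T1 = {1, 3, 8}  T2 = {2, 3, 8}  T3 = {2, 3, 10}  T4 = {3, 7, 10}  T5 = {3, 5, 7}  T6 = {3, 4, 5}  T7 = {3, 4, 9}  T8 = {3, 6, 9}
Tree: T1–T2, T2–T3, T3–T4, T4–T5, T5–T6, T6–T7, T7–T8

Checking the three conditions: (i) the bags cover all of {1, 2, 3, 4, 5, 6, 7, 8, 9, 10}; (ii) for each edge, some bag contains both endpoints; (iii) the bags containing any fixed vertex form a subtree. All hold, so the decomposition is valid with width 3 − 1 = 2.

Yes; width 2.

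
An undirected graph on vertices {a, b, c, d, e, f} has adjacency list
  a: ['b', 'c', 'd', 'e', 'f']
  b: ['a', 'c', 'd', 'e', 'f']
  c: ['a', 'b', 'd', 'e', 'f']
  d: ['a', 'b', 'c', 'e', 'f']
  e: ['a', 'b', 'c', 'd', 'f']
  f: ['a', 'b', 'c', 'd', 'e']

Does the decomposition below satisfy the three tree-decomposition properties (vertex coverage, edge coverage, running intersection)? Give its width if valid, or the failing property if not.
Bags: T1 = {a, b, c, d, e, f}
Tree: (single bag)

Yes; width 5.

Every vertex of G appears in some bag (union = {a, b, c, d, e, f}); every edge is covered by a bag; and for each vertex v the set of bags containing v is connected in the bag tree. The decomposition is therefore valid. The largest bag has 6 vertices, so the width is 5.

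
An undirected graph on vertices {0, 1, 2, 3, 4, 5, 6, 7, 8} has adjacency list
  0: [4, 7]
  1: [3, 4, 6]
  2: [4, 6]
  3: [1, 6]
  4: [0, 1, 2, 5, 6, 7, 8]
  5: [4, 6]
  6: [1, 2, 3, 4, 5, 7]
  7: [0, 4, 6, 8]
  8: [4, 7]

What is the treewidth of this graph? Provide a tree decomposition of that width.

Treewidth 2.
Bags: B1 = {4, 6, 7}  B2 = {4, 5, 6}  B3 = {1, 4, 6}  B4 = {0, 4, 7}  B5 = {1, 3, 6}  B6 = {4, 7, 8}  B7 = {2, 4, 6}
Tree: B1–B2, B1–B3, B1–B4, B3–B5, B1–B6, B2–B7

The largest bag has 3 vertices, giving width 2; this decomposition certifies tw(G) ≤ 2. Conversely, {1, 3, 6} is a clique of size 3, and the vertices of any clique must share a bag in every tree decomposition; so some bag has ≥ 3 vertices and tw(G) ≥ 2. Therefore the treewidth is 2.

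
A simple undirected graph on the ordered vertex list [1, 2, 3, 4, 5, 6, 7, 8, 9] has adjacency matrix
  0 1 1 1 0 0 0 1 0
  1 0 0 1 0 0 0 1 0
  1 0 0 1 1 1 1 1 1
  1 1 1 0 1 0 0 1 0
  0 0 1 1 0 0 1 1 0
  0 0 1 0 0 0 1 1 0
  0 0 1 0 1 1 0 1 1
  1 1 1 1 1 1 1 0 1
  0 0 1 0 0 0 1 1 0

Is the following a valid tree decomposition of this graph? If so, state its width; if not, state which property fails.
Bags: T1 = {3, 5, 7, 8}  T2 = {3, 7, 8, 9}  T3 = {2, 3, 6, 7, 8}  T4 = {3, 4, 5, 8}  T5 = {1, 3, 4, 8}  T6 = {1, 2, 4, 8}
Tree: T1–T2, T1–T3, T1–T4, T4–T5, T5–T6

No — bags containing vertex 2 are not connected in the tree.

A tree decomposition must satisfy three properties: every vertex lies in some bag; for every edge, both endpoints lie together in some bag; and for every vertex, the bags containing it form a connected subtree. Here bags containing vertex 2 are not connected in the tree, so the decomposition is invalid.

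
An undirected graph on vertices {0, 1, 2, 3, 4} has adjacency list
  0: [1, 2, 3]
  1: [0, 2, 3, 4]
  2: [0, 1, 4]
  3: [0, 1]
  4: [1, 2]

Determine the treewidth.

2

A width-2 tree decomposition is:
Bags: B1 = {0, 1, 3}  B2 = {0, 1, 2}  B3 = {1, 2, 4}
Tree: B1–B2, B2–B3
Every bag has size at most 3, so the width is 3 − 1 = 2 and tw(G) ≤ 2. On the other hand G contains the 3-clique {0, 1, 2}. A clique must lie in a single bag of any decomposition, so no decomposition can have width below 2. Therefore the treewidth is 2.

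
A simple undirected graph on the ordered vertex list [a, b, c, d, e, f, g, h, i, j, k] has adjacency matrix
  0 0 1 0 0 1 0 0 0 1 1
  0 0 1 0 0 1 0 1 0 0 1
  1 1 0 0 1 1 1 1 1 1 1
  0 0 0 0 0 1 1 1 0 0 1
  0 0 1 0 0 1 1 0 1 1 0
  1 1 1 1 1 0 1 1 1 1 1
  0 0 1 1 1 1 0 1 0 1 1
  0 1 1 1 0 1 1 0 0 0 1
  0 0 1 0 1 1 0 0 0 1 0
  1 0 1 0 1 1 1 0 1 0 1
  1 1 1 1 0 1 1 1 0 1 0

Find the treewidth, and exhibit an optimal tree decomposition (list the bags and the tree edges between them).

The largest bag has 5 vertices, giving width 4; this decomposition certifies tw(G) ≤ 4. On the other hand G contains the 5-clique {d, f, g, h, k}. A clique must lie in a single bag of any decomposition, so no decomposition can have width below 4. Hence tw(G) = 4 exactly.

Treewidth 4.
Bags: B1 = {c, e, f, g, j}  B2 = {c, f, g, j, k}  B3 = {a, c, f, j, k}  B4 = {c, f, g, h, k}  B5 = {b, c, f, h, k}  B6 = {c, e, f, i, j}  B7 = {d, f, g, h, k}
Tree: B1–B2, B2–B3, B2–B4, B4–B5, B1–B6, B4–B7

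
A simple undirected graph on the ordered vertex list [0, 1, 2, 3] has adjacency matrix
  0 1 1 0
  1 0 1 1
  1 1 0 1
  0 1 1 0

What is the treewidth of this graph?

2

A width-2 tree decomposition is:
Bags: B1 = {0, 1, 2}  B2 = {1, 2, 3}
Tree: B1–B2
Each bag holds 3 vertices, so the decomposition has width 2, which upper-bounds the treewidth. For the lower bound, the 3 vertices {0, 1, 2} are pairwise adjacent, and any tree decomposition puts a clique entirely inside one bag — forcing width ≥ 2. Therefore the treewidth is 2.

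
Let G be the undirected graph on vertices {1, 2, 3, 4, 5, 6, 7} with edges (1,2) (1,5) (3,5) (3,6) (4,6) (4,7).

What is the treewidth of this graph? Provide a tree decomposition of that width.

Every bag has size at most 2, so the width is 2 − 1 = 1 and tw(G) ≤ 1. Any graph with an edge has treewidth ≥ 1, and G has the edge 7–4. Hence tw(G) = 1 exactly.

Treewidth 1.
One optimal decomposition is:
Bags: B1 = {4, 7}  B2 = {4, 6}  B3 = {3, 6}  B4 = {3, 5}  B5 = {1, 5}  B6 = {1, 2}
Tree: B1–B2, B2–B3, B3–B4, B4–B5, B5–B6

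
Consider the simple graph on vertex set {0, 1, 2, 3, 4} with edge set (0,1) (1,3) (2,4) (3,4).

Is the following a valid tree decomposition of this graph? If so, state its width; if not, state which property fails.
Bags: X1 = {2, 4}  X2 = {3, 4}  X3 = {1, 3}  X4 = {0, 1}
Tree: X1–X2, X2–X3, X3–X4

Yes; width 1.

Every vertex of G appears in some bag (union = {0, 1, 2, 3, 4}); every edge is covered by a bag; and for each vertex v the set of bags containing v is connected in the bag tree. The decomposition is therefore valid. The largest bag has 2 vertices, so the width is 1.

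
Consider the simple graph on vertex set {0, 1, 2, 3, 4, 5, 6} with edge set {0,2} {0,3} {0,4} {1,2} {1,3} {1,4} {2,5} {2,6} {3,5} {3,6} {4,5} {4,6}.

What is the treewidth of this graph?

3

A width-3 tree decomposition is:
Bags: B1 = {2, 3, 4, 5}  B2 = {2, 3, 4, 6}  B3 = {1, 2, 3, 4}  B4 = {0, 2, 3, 4}
Tree: B1–B2, B2–B3, B3–B4
Every bag has size at most 4, so the width is 4 − 1 = 3 and tw(G) ≤ 3. For the lower bound: the 4 vertex sets {4,5}, {2,6}, {3}, {1} are disjoint, each induces a connected subgraph, and every pair is joined by at least one edge of G. Contracting each set to a single vertex therefore yields K_{4} as a minor, and since treewidth is minor-monotone, tw(G) ≥ tw(K_{4}) = 3. Therefore the treewidth is 3.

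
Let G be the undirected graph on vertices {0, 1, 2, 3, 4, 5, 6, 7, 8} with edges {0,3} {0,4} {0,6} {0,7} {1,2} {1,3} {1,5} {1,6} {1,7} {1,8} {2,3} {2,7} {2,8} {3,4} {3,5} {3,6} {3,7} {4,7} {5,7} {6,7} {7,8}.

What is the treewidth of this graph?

3

A width-3 tree decomposition is:
Bags: B1 = {1, 3, 6, 7}  B2 = {1, 3, 5, 7}  B3 = {1, 2, 3, 7}  B4 = {0, 3, 6, 7}  B5 = {0, 3, 4, 7}  B6 = {1, 2, 7, 8}
Tree: B1–B2, B2–B3, B1–B4, B4–B5, B3–B6
The largest bag has 4 vertices, giving width 3; this decomposition certifies tw(G) ≤ 3. On the other hand G contains the 4-clique {1, 2, 7, 8}. A clique must lie in a single bag of any decomposition, so no decomposition can have width below 3. Hence tw(G) = 3 exactly.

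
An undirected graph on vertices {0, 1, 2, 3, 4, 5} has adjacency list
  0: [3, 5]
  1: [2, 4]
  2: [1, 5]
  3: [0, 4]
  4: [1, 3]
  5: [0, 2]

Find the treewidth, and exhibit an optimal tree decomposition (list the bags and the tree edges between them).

Treewidth 2.
One optimal decomposition is:
Bags: B1 = {0, 2, 5}  B2 = {0, 1, 2}  B3 = {0, 1, 4}  B4 = {0, 3, 4}
Tree: B1–B2, B2–B3, B3–B4

Each bag holds 3 vertices, so the decomposition has width 2, which upper-bounds the treewidth. Since 0–5–2–1–4–3–0 is a cycle in G, G is not acyclic. Forests are exactly the graphs of treewidth ≤ 1, so tw(G) ≥ 2. Hence tw(G) = 2 exactly.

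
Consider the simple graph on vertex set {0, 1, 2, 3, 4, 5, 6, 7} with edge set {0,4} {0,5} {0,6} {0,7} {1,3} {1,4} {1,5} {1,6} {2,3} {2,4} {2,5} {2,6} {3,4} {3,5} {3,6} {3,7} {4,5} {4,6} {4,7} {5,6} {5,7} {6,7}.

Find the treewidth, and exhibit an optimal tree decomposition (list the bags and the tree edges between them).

Each bag holds 5 vertices, so the decomposition has width 4, which upper-bounds the treewidth. For the lower bound, the 5 vertices {0, 4, 5, 6, 7} are pairwise adjacent, and any tree decomposition puts a clique entirely inside one bag — forcing width ≥ 4. Therefore the treewidth is 4.

Treewidth 4.
One optimal decomposition is:
Bags: B1 = {2, 3, 4, 5, 6}  B2 = {3, 4, 5, 6, 7}  B3 = {1, 3, 4, 5, 6}  B4 = {0, 4, 5, 6, 7}
Tree: B1–B2, B1–B3, B2–B4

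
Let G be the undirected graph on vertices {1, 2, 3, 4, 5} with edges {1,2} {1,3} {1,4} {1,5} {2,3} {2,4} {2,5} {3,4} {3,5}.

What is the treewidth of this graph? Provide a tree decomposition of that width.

Treewidth 3.
One such decomposition:
Bags: B1 = {1, 2, 3, 4}  B2 = {1, 2, 3, 5}
Tree: B1–B2

The largest bag has 4 vertices, giving width 3; this decomposition certifies tw(G) ≤ 3. Conversely, {1, 2, 3, 4} is a clique of size 4, and the vertices of any clique must share a bag in every tree decomposition; so some bag has ≥ 4 vertices and tw(G) ≥ 3. Therefore the treewidth is 3.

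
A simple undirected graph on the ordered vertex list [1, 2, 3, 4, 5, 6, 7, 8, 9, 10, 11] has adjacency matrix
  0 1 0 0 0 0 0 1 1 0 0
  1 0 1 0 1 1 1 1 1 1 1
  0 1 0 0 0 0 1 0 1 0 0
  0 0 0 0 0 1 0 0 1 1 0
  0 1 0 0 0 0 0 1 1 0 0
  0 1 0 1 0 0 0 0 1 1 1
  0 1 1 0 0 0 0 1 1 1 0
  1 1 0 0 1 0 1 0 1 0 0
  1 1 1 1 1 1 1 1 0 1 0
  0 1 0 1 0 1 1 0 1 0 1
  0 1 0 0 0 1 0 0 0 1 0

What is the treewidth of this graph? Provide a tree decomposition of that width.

Treewidth 3.
One optimal decomposition is:
Bags: B1 = {2, 7, 8, 9}  B2 = {2, 7, 9, 10}  B3 = {2, 6, 9, 10}  B4 = {2, 6, 10, 11}  B5 = {2, 5, 8, 9}  B6 = {1, 2, 8, 9}  B7 = {4, 6, 9, 10}  B8 = {2, 3, 7, 9}
Tree: B1–B2, B2–B3, B3–B4, B1–B5, B5–B6, B3–B7, B1–B8

Every bag has size at most 4, so the width is 4 − 1 = 3 and tw(G) ≤ 3. On the other hand G contains the 4-clique {1, 2, 8, 9}. A clique must lie in a single bag of any decomposition, so no decomposition can have width below 3. Therefore the treewidth is 3.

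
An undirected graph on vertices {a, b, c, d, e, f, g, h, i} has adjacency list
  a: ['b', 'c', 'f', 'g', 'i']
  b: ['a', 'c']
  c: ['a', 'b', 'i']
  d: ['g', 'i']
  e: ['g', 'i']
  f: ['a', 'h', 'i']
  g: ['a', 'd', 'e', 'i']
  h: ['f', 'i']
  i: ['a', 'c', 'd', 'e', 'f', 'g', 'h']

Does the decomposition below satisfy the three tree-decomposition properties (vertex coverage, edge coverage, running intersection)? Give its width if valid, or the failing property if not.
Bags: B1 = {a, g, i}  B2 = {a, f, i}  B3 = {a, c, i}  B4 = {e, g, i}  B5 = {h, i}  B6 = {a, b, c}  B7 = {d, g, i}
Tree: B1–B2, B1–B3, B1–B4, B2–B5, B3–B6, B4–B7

A tree decomposition must satisfy three properties: every vertex lies in some bag; for every edge, both endpoints lie together in some bag; and for every vertex, the bags containing it form a connected subtree. Here edge (f,h) lies in no bag, so the decomposition is invalid.

No — edge (f,h) lies in no bag.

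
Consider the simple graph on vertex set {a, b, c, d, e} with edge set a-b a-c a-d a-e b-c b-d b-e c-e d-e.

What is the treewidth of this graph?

3

A width-3 tree decomposition is:
Bags: B1 = {a, b, d, e}  B2 = {a, b, c, e}
Tree: B1–B2
The largest bag has 4 vertices, giving width 3; this decomposition certifies tw(G) ≤ 3. For the lower bound, the 4 vertices {a, b, d, e} are pairwise adjacent, and any tree decomposition puts a clique entirely inside one bag — forcing width ≥ 3. Therefore the treewidth is 3.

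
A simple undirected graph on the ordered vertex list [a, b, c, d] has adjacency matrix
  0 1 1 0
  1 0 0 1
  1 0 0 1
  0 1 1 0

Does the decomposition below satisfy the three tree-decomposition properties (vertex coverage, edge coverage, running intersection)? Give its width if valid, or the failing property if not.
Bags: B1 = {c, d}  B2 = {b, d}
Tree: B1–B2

No — vertex a appears in no bag.

A tree decomposition must satisfy three properties: every vertex lies in some bag; for every edge, both endpoints lie together in some bag; and for every vertex, the bags containing it form a connected subtree. Here vertex a appears in no bag, so the decomposition is invalid.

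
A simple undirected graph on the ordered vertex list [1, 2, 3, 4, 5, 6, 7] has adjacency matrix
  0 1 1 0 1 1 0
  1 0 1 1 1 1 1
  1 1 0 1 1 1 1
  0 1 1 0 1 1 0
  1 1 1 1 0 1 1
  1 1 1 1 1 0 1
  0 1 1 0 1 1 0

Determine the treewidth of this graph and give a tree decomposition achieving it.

The largest bag has 5 vertices, giving width 4; this decomposition certifies tw(G) ≤ 4. For the lower bound, the 5 vertices {1, 2, 3, 5, 6} are pairwise adjacent, and any tree decomposition puts a clique entirely inside one bag — forcing width ≥ 4. Hence tw(G) = 4 exactly.

Treewidth 4.
Bags: B1 = {2, 3, 5, 6, 7}  B2 = {1, 2, 3, 5, 6}  B3 = {2, 3, 4, 5, 6}
Tree: B1–B2, B1–B3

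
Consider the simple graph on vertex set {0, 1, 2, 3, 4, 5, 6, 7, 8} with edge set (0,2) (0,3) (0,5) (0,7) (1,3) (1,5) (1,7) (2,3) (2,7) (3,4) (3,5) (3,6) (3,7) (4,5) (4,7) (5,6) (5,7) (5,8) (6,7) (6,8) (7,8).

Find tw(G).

3

A width-3 tree decomposition is:
Bags: B1 = {0, 3, 5, 7}  B2 = {3, 4, 5, 7}  B3 = {1, 3, 5, 7}  B4 = {3, 5, 6, 7}  B5 = {0, 2, 3, 7}  B6 = {5, 6, 7, 8}
Tree: B1–B2, B2–B3, B3–B4, B1–B5, B4–B6
Each bag holds 4 vertices, so the decomposition has width 3, which upper-bounds the treewidth. Conversely, {5, 6, 7, 8} is a clique of size 4, and the vertices of any clique must share a bag in every tree decomposition; so some bag has ≥ 4 vertices and tw(G) ≥ 3. Hence tw(G) = 3 exactly.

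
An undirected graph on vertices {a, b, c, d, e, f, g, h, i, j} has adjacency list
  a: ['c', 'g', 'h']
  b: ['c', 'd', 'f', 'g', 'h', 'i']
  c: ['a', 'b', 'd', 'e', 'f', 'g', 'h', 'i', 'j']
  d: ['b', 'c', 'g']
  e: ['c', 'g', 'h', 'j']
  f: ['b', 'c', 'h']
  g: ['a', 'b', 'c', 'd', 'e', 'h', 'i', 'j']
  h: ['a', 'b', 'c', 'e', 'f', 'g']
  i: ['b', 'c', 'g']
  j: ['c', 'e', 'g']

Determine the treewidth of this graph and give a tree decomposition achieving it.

Treewidth 3.
Bags: B1 = {b, c, g, h}  B2 = {b, c, f, h}  B3 = {b, c, d, g}  B4 = {c, e, g, h}  B5 = {b, c, g, i}  B6 = {c, e, g, j}  B7 = {a, c, g, h}
Tree: B1–B2, B1–B3, B1–B4, B3–B5, B4–B6, B4–B7

Each bag holds 4 vertices, so the decomposition has width 3, which upper-bounds the treewidth. For the lower bound, the 4 vertices {b, c, d, g} are pairwise adjacent, and any tree decomposition puts a clique entirely inside one bag — forcing width ≥ 3. Therefore the treewidth is 3.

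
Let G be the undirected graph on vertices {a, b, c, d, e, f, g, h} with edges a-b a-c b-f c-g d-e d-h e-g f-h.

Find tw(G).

A width-2 tree decomposition is:
Bags: B1 = {a, c, g}  B2 = {a, e, g}  B3 = {a, d, e}  B4 = {a, d, h}  B5 = {a, f, h}  B6 = {a, b, f}
Tree: B1–B2, B2–B3, B3–B4, B4–B5, B5–B6
Every bag has size at most 3, so the width is 3 − 1 = 2 and tw(G) ≤ 2. The edges a–c–g–e–d–h–f–b–a form a cycle, so G is not a tree and its treewidth is at least 2. Combining the bounds, tw(G) = 2.

2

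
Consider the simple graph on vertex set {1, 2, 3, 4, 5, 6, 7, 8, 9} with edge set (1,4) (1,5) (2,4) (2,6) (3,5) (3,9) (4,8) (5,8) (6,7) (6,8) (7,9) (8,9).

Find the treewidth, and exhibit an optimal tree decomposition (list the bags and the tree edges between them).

The largest bag has 4 vertices, giving width 3; this decomposition certifies tw(G) ≤ 3. For the lower bound: the 4 vertex sets {1,3,5}, {4}, {8}, {2,6,7,9} are disjoint, each induces a connected subgraph, and every pair is joined by at least one edge of G. Contracting each set to a single vertex therefore yields K_{4} as a minor, and since treewidth is minor-monotone, tw(G) ≥ tw(K_{4}) = 3. Hence tw(G) = 3 exactly.

Treewidth 3.
Bags: B1 = {1, 3, 4, 5}  B2 = {3, 4, 5, 8}  B3 = {3, 4, 8, 9}  B4 = {2, 4, 8, 9}  B5 = {2, 6, 8, 9}  B6 = {2, 6, 7, 9}
Tree: B1–B2, B2–B3, B3–B4, B4–B5, B5–B6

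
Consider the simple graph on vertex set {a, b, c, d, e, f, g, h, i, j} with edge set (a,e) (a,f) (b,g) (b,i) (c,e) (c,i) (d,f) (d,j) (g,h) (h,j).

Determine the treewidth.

A width-2 tree decomposition is:
Bags: B1 = {a, c, e}  B2 = {a, c, i}  B3 = {a, b, i}  B4 = {a, b, g}  B5 = {a, g, h}  B6 = {a, h, j}  B7 = {a, d, j}  B8 = {a, d, f}
Tree: B1–B2, B2–B3, B3–B4, B4–B5, B5–B6, B6–B7, B7–B8
Each bag holds 3 vertices, so the decomposition has width 2, which upper-bounds the treewidth. Since a–e–c–i–b–g–h–j–d–f–a is a cycle in G, G is not acyclic. Forests are exactly the graphs of treewidth ≤ 1, so tw(G) ≥ 2. Therefore the treewidth is 2.

2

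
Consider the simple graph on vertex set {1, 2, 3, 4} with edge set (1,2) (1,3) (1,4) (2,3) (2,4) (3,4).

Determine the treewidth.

A width-3 tree decomposition is:
Bags: B1 = {1, 2, 3, 4}
Tree: (single bag)
A single bag containing all 4 vertices is trivially a valid decomposition of width 3. On the other hand G contains the 4-clique {1, 2, 3, 4}. A clique must lie in a single bag of any decomposition, so no decomposition can have width below 3. Therefore the treewidth is 3.

3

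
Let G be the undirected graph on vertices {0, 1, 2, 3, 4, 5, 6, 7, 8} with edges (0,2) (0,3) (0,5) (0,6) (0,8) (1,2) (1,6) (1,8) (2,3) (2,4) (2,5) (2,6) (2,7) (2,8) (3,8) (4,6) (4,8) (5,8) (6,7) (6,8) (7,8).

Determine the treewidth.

3

A width-3 tree decomposition is:
Bags: B1 = {2, 6, 7, 8}  B2 = {1, 2, 6, 8}  B3 = {0, 2, 6, 8}  B4 = {2, 4, 6, 8}  B5 = {0, 2, 5, 8}  B6 = {0, 2, 3, 8}
Tree: B1–B2, B1–B3, B2–B4, B3–B5, B5–B6
Each bag holds 4 vertices, so the decomposition has width 3, which upper-bounds the treewidth. Conversely, {0, 2, 3, 8} is a clique of size 4, and the vertices of any clique must share a bag in every tree decomposition; so some bag has ≥ 4 vertices and tw(G) ≥ 3. Therefore the treewidth is 3.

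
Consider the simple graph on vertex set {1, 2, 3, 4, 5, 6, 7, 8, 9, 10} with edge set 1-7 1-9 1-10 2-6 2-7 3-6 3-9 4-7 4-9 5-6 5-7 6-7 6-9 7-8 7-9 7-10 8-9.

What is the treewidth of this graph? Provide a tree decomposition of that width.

Each bag holds 3 vertices, so the decomposition has width 2, which upper-bounds the treewidth. For the lower bound, the 3 vertices {3, 6, 9} are pairwise adjacent, and any tree decomposition puts a clique entirely inside one bag — forcing width ≥ 2. Hence tw(G) = 2 exactly.

Treewidth 2.
One such decomposition:
Bags: B1 = {2, 6, 7}  B2 = {6, 7, 9}  B3 = {1, 7, 9}  B4 = {4, 7, 9}  B5 = {1, 7, 10}  B6 = {7, 8, 9}  B7 = {5, 6, 7}  B8 = {3, 6, 9}
Tree: B1–B2, B2–B3, B3–B4, B3–B5, B2–B6, B2–B7, B2–B8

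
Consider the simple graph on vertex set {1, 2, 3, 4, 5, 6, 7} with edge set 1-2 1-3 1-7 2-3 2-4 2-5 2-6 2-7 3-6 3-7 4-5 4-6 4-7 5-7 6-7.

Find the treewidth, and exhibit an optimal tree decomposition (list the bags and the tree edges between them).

Treewidth 3.
One optimal decomposition is:
Bags: B1 = {2, 4, 6, 7}  B2 = {2, 3, 6, 7}  B3 = {2, 4, 5, 7}  B4 = {1, 2, 3, 7}
Tree: B1–B2, B1–B3, B2–B4

Every bag has size at most 4, so the width is 4 − 1 = 3 and tw(G) ≤ 3. For the lower bound, the 4 vertices {1, 2, 3, 7} are pairwise adjacent, and any tree decomposition puts a clique entirely inside one bag — forcing width ≥ 3. Therefore the treewidth is 3.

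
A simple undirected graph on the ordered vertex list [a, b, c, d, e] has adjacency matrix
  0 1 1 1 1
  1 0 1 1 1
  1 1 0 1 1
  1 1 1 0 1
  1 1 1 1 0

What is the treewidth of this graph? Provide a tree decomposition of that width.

A single bag containing all 5 vertices is trivially a valid decomposition of width 4. On the other hand G contains the 5-clique {a, b, c, d, e}. A clique must lie in a single bag of any decomposition, so no decomposition can have width below 4. Therefore the treewidth is 4.

Treewidth 4.
One optimal decomposition is:
Bags: B1 = {a, b, c, d, e}
Tree: (single bag)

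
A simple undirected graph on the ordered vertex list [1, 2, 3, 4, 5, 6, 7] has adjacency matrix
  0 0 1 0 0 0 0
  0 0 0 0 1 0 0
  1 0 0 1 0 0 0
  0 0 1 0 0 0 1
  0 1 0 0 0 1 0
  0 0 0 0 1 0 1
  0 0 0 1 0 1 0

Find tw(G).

1

A width-1 tree decomposition is:
Bags: B1 = {2, 5}  B2 = {5, 6}  B3 = {6, 7}  B4 = {4, 7}  B5 = {3, 4}  B6 = {1, 3}
Tree: B1–B2, B2–B3, B3–B4, B4–B5, B5–B6
The largest bag has 2 vertices, giving width 1; this decomposition certifies tw(G) ≤ 1. Since G has at least one edge (e.g. 2–5), it is not an edgeless graph, so tw(G) ≥ 1. Therefore the treewidth is 1.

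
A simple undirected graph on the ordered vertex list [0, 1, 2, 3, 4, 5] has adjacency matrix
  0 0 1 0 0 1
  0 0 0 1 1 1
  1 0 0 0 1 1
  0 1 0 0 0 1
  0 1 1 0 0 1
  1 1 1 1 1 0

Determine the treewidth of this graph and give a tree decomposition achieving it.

Each bag holds 3 vertices, so the decomposition has width 2, which upper-bounds the treewidth. On the other hand G contains the 3-clique {0, 2, 5}. A clique must lie in a single bag of any decomposition, so no decomposition can have width below 2. Combining the bounds, tw(G) = 2.

Treewidth 2.
One optimal decomposition is:
Bags: B1 = {1, 4, 5}  B2 = {2, 4, 5}  B3 = {0, 2, 5}  B4 = {1, 3, 5}
Tree: B1–B2, B2–B3, B1–B4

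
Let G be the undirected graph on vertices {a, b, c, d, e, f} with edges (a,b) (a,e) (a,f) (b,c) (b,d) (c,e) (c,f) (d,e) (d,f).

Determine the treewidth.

3

A width-3 tree decomposition is:
Bags: B1 = {a, b, c, d}  B2 = {a, c, d, f}  B3 = {a, c, d, e}
Tree: B1–B2, B2–B3
Every bag has size at most 4, so the width is 4 − 1 = 3 and tw(G) ≤ 3. For the lower bound: the 4 vertex sets {b,d}, {a,f}, {c}, {e} are disjoint, each induces a connected subgraph, and every pair is joined by at least one edge of G. Contracting each set to a single vertex therefore yields K_{4} as a minor, and since treewidth is minor-monotone, tw(G) ≥ tw(K_{4}) = 3. Hence tw(G) = 3 exactly.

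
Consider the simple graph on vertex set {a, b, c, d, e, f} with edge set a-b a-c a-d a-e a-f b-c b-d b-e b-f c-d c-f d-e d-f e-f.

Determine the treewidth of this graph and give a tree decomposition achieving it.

Treewidth 4.
One such decomposition:
Bags: B1 = {a, b, c, d, f}  B2 = {a, b, d, e, f}
Tree: B1–B2

Every bag has size at most 5, so the width is 5 − 1 = 4 and tw(G) ≤ 4. For the lower bound, the 5 vertices {a, b, d, e, f} are pairwise adjacent, and any tree decomposition puts a clique entirely inside one bag — forcing width ≥ 4. Hence tw(G) = 4 exactly.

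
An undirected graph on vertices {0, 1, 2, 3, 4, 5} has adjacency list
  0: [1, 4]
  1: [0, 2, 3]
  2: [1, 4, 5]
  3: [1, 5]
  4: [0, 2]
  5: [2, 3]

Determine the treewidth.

A width-2 tree decomposition is:
Bags: B1 = {2, 3, 5}  B2 = {1, 2, 3}  B3 = {1, 2, 4}  B4 = {0, 1, 4}
Tree: B1–B2, B2–B3, B3–B4
Every bag has size at most 3, so the width is 3 − 1 = 2 and tw(G) ≤ 2. For the lower bound, G contains the cycle 5–3–1–2–5, so G is not a forest; only forests have treewidth ≤ 1, hence tw(G) ≥ 2. Hence tw(G) = 2 exactly.

2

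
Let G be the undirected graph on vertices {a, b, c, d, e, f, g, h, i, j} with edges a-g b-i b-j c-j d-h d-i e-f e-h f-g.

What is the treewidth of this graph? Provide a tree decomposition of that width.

Each bag holds 2 vertices, so the decomposition has width 1, which upper-bounds the treewidth. Any graph with an edge has treewidth ≥ 1, and G has the edge c–j. Combining the bounds, tw(G) = 1.

Treewidth 1.
One such decomposition:
Bags: B1 = {c, j}  B2 = {b, j}  B3 = {b, i}  B4 = {d, i}  B5 = {d, h}  B6 = {e, h}  B7 = {e, f}  B8 = {f, g}  B9 = {a, g}
Tree: B1–B2, B2–B3, B3–B4, B4–B5, B5–B6, B6–B7, B7–B8, B8–B9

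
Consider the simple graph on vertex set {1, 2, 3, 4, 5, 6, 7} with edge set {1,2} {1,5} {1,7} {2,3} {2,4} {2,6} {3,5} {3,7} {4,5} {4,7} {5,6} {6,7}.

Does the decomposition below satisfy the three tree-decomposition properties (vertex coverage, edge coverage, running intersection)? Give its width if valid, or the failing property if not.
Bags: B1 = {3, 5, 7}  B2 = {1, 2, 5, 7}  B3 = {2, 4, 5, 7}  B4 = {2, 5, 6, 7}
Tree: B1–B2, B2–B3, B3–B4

No — edge (2,3) lies in no bag.

A tree decomposition must satisfy three properties: every vertex lies in some bag; for every edge, both endpoints lie together in some bag; and for every vertex, the bags containing it form a connected subtree. Here edge (2,3) lies in no bag, so the decomposition is invalid.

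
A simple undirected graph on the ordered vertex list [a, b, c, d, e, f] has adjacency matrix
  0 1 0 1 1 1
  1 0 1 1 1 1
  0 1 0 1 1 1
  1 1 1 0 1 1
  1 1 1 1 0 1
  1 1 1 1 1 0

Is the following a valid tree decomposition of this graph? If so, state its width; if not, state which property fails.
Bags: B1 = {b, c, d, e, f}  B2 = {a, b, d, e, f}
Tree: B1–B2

Yes; width 4.

Vertex coverage: the bags together contain {a, b, c, d, e, f}, the full vertex set. Edge coverage: each edge of G has both endpoints in at least one bag. Running intersection: for every vertex, the bags containing it form a connected subtree. All three properties hold, so this is a valid tree decomposition of width max|bag| − 1 = 4, and hence tw(G) ≤ 4.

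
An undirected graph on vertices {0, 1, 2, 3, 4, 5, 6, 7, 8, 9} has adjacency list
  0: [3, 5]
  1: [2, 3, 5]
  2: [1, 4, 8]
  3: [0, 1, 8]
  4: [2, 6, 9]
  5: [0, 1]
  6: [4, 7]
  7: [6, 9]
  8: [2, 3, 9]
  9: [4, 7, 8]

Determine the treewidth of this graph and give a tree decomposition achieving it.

Treewidth 2.
Bags: B1 = {6, 7, 9}  B2 = {4, 6, 9}  B3 = {4, 8, 9}  B4 = {2, 4, 8}  B5 = {2, 3, 8}  B6 = {1, 2, 3}  B7 = {0, 1, 3}  B8 = {0, 1, 5}
Tree: B1–B2, B2–B3, B3–B4, B4–B5, B5–B6, B6–B7, B7–B8

The largest bag has 3 vertices, giving width 2; this decomposition certifies tw(G) ≤ 2. For the lower bound, G contains the cycle 7–6–4–9–7, so G is not a forest; only forests have treewidth ≤ 1, hence tw(G) ≥ 2. Therefore the treewidth is 2.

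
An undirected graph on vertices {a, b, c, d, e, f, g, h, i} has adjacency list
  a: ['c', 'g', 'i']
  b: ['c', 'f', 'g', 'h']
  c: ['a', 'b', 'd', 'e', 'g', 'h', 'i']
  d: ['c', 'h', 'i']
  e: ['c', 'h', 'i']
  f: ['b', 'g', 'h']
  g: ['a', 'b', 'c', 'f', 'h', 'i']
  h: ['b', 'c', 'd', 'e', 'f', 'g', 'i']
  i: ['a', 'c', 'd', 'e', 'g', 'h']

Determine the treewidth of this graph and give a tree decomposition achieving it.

Each bag holds 4 vertices, so the decomposition has width 3, which upper-bounds the treewidth. For the lower bound, the 4 vertices {b, c, g, h} are pairwise adjacent, and any tree decomposition puts a clique entirely inside one bag — forcing width ≥ 3. Therefore the treewidth is 3.

Treewidth 3.
Bags: B1 = {c, d, h, i}  B2 = {c, e, h, i}  B3 = {c, g, h, i}  B4 = {b, c, g, h}  B5 = {b, f, g, h}  B6 = {a, c, g, i}
Tree: B1–B2, B1–B3, B3–B4, B4–B5, B3–B6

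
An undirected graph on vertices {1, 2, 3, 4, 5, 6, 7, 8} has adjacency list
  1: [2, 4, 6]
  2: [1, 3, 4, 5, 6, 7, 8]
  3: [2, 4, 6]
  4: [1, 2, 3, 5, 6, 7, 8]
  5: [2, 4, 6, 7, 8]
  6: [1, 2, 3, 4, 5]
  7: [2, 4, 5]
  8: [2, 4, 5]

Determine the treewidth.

A width-3 tree decomposition is:
Bags: B1 = {1, 2, 4, 6}  B2 = {2, 3, 4, 6}  B3 = {2, 4, 5, 6}  B4 = {2, 4, 5, 7}  B5 = {2, 4, 5, 8}
Tree: B1–B2, B2–B3, B3–B4, B3–B5
Every bag has size at most 4, so the width is 4 − 1 = 3 and tw(G) ≤ 3. For the lower bound, the 4 vertices {1, 2, 4, 6} are pairwise adjacent, and any tree decomposition puts a clique entirely inside one bag — forcing width ≥ 3. Therefore the treewidth is 3.

3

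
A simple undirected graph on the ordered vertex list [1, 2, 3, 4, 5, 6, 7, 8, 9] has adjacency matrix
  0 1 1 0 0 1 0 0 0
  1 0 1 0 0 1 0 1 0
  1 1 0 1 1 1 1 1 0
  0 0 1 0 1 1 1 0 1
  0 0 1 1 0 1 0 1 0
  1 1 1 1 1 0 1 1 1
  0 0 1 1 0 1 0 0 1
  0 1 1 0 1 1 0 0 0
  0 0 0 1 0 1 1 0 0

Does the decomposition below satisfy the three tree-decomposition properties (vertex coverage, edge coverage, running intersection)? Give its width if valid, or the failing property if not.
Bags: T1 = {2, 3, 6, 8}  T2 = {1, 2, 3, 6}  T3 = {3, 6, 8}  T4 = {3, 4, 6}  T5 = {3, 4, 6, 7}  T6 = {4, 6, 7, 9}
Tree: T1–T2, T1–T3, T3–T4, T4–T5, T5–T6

No — vertex 5 appears in no bag.

A tree decomposition must satisfy three properties: every vertex lies in some bag; for every edge, both endpoints lie together in some bag; and for every vertex, the bags containing it form a connected subtree. Here vertex 5 appears in no bag, so the decomposition is invalid.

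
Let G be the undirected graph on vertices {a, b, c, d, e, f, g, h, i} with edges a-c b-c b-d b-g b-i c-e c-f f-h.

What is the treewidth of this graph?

A width-1 tree decomposition is:
Bags: B1 = {b, c}  B2 = {a, c}  B3 = {b, i}  B4 = {c, e}  B5 = {c, f}  B6 = {b, d}  B7 = {f, h}  B8 = {b, g}
Tree: B1–B2, B1–B3, B1–B4, B4–B5, B3–B6, B5–B7, B6–B8
Every bag has size at most 2, so the width is 2 − 1 = 1 and tw(G) ≤ 1. G has an edge, so its treewidth is at least 1. Therefore the treewidth is 1.

1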